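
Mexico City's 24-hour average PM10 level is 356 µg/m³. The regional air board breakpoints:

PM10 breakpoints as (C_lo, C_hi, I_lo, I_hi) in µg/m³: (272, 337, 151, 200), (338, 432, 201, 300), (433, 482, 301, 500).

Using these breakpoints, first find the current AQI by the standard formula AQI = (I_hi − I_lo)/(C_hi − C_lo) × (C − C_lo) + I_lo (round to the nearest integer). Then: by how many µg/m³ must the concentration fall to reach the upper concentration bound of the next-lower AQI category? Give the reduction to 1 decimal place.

19.0

PM10: 356 ∈ [338, 432] ↔ index [201, 300].
201 + (356−338)·(300−201)/(432−338) = 201 + 18·99/94 ≈ 219.96, so AQI = 220.
Current AQI 220 is in the Very Unhealthy range (201–300). The next-lower category tops out at AQI 200, whose upper concentration bound is 337 µg/m³.
Reduction needed = 356 − 337 = 19.0 µg/m³.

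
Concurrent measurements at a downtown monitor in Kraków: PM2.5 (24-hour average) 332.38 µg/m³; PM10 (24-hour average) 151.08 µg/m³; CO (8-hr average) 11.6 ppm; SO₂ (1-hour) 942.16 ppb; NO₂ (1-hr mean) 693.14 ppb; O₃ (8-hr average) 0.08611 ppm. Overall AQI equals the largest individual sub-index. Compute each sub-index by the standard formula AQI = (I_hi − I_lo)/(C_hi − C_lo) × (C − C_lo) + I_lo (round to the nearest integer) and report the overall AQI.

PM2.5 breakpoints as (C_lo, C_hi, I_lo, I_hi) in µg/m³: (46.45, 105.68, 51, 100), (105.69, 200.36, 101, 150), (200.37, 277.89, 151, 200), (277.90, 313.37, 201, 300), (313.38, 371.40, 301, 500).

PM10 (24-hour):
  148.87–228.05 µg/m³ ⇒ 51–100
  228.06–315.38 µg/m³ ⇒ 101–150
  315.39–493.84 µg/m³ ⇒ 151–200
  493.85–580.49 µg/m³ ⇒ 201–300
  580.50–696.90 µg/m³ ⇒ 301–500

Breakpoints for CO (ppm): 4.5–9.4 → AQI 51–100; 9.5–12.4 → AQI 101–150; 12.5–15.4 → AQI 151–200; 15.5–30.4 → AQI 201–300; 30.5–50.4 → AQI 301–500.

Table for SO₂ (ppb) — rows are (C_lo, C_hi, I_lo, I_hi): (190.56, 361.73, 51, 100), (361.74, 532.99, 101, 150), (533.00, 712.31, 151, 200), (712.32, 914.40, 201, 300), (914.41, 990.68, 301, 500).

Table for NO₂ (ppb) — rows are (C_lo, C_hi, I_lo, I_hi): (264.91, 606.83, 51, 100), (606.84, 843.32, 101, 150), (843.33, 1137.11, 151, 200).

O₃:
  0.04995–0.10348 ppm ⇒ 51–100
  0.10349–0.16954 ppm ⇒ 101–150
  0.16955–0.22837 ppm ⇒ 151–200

PM2.5 332.38: bracket 313.38–371.40 → index 301–500; slope 199/58.02, offset 19.00.
AQI = 301 + 199/58.02·19.00 ≈ 366.17 ⇒ 366.
PM10: 151.08 lies in 148.87–228.05, so I_lo=51, I_hi=100, C_lo=148.87, C_hi=228.05.
(100−51)/(228.05−148.87) × (151.08−148.87) + 51 = 49/79.18 × 2.21 + 51 ≈ 52.37 → 52.
CO: 11.6 ∈ [9.5, 12.4] ↔ index [101, 150].
101 + (11.6−9.5)·(150−101)/(12.4−9.5) = 101 + 2.1·49/2.9 ≈ 136.48, so AQI = 136.
SO₂: row 914.41–990.68 (AQI 301–500). (500−301)·(942.16−914.41)/(990.68−914.41) + 301 = 199·27.75/76.27 + 301 ≈ 373.40 → 373.
NO₂: 693.14 ∈ [606.84, 843.32] ↔ index [101, 150].
101 + (693.14−606.84)·(150−101)/(843.32−606.84) = 101 + 86.30·49/236.48 ≈ 118.88, so AQI = 119.
O₃: row 0.04995–0.10348 (AQI 51–100). (100−51)·(0.08611−0.04995)/(0.10348−0.04995) + 51 = 49·0.03616/0.05353 + 51 ≈ 84.10 → 84.
Sub-indices: PM2.5→366, PM10→52, CO→136, SO₂→373, NO₂→119, O₃→84. Overall AQI = max = 373; dominant pollutant is SO₂.

373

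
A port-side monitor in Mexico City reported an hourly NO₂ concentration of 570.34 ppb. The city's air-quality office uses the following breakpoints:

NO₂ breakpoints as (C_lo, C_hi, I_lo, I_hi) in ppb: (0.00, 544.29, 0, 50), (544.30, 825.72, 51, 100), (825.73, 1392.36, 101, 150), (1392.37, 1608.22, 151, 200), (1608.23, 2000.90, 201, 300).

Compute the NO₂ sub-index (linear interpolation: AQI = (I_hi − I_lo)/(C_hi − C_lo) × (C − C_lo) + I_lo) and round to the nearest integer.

56

NO₂: 570.34 ∈ [544.30, 825.72] ↔ index [51, 100].
51 + (570.34−544.30)·(100−51)/(825.72−544.30) = 51 + 26.04·49/281.42 ≈ 55.53, so AQI = 56.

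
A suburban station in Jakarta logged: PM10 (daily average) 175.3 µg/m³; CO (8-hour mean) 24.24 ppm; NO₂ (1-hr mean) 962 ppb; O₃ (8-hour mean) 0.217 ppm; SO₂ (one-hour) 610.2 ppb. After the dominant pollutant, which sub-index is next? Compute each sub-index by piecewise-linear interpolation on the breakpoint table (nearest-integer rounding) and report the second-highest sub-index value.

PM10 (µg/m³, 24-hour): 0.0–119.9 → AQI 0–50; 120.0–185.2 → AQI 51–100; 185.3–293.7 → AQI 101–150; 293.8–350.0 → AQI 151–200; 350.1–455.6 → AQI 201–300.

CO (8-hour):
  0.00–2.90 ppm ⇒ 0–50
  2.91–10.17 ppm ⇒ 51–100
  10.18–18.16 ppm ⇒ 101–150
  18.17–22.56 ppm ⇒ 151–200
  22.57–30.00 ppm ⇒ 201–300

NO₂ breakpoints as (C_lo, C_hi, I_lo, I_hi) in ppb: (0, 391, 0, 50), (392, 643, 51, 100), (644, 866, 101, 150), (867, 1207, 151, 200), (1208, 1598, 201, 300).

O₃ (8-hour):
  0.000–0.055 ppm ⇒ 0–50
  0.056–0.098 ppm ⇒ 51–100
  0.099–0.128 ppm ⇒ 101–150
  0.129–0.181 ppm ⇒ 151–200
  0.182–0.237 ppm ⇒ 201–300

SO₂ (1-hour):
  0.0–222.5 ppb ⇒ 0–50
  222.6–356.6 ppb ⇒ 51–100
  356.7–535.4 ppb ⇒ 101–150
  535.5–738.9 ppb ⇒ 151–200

PM10: 175.3 lies in 120.0–185.2, so I_lo=51, I_hi=100, C_lo=120.0, C_hi=185.2.
(100−51)/(185.2−120.0) × (175.3−120.0) + 51 = 49/65.2 × 55.3 + 51 ≈ 92.56 → 93.
CO: 24.24 lies in 22.57–30.00, so I_lo=201, I_hi=300, C_lo=22.57, C_hi=30.00.
(300−201)/(30.00−22.57) × (24.24−22.57) + 201 = 99/7.43 × 1.67 + 201 ≈ 223.25 → 223.
NO₂: row 867–1207 (AQI 151–200). (200−151)·(962−867)/(1207−867) + 151 = 49·95/340 + 151 ≈ 164.69 → 165.
O₃: row 0.182–0.237 (AQI 201–300). (300−201)·(0.217−0.182)/(0.237−0.182) + 201 = 99·0.035/0.055 + 201 ≈ 264.00 → 264.
SO₂: row 535.5–738.9 (AQI 151–200). (200−151)·(610.2−535.5)/(738.9−535.5) + 151 = 49·74.7/203.4 + 151 ≈ 169.00 → 169.
Sub-indices: PM10→93, CO→223, NO₂→165, O₃→264, SO₂→169. Ranked high→low: 264, 223, 169, 165, 93. Second-highest sub-index = 223.

223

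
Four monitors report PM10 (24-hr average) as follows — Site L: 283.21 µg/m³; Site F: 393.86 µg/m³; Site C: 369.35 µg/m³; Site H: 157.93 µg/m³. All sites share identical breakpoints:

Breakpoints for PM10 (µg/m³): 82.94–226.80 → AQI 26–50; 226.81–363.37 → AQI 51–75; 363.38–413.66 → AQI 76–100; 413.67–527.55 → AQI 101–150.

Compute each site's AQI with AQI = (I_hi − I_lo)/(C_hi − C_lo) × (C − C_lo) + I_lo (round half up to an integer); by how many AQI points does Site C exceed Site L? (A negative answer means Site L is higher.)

Site L: row 226.81–363.37 (AQI 51–75). (75−51)·(283.21−226.81)/(363.37−226.81) + 51 = 24·56.40/136.56 + 51 ≈ 60.91 → 61.
Site F: 393.86 lies in 363.38–413.66, so I_lo=76, I_hi=100, C_lo=363.38, C_hi=413.66.
(100−76)/(413.66−363.38) × (393.86−363.38) + 76 = 24/50.28 × 30.48 + 76 ≈ 90.55 → 91.
Site C: row 363.38–413.66 (AQI 76–100). (100−76)·(369.35−363.38)/(413.66−363.38) + 76 = 24·5.97/50.28 + 76 ≈ 78.85 → 79.
Site H 157.93: bracket 82.94–226.80 → index 26–50; slope 24/143.86, offset 74.99.
AQI = 26 + 24/143.86·74.99 ≈ 38.51 ⇒ 39.
AQIs: Site L=61, Site F=91, Site C=79, Site H=39. Site C (79) − Site L (61) = 18.

18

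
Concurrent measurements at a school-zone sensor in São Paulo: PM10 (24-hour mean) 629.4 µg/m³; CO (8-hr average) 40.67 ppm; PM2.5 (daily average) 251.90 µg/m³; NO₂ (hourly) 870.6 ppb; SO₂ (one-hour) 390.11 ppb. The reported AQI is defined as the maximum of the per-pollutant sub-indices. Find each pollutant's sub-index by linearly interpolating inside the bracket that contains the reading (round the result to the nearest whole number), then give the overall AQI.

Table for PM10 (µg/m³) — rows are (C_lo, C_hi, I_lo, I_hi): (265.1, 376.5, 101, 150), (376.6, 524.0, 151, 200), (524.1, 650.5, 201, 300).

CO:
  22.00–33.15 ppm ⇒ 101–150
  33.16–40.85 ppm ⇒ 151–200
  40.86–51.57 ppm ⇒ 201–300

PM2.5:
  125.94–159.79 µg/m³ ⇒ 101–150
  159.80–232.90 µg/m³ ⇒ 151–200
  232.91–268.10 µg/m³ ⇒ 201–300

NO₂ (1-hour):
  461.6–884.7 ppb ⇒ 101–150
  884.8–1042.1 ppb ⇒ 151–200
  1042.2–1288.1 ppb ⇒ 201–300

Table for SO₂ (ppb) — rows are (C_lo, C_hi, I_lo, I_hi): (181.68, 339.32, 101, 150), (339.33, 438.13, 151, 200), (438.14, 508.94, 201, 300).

283

PM10: row 524.1–650.5 (AQI 201–300). (300−201)·(629.4−524.1)/(650.5−524.1) + 201 = 99·105.3/126.4 + 201 ≈ 283.47 → 283.
CO: 40.67 ∈ [33.16, 40.85] ↔ index [151, 200].
151 + (40.67−33.16)·(200−151)/(40.85−33.16) = 151 + 7.51·49/7.69 ≈ 198.85, so AQI = 199.
PM2.5: 251.90 ∈ [232.91, 268.10] ↔ index [201, 300].
201 + (251.90−232.91)·(300−201)/(268.10−232.91) = 201 + 18.99·99/35.19 ≈ 254.42, so AQI = 254.
NO₂ 870.6: bracket 461.6–884.7 → index 101–150; slope 49/423.1, offset 409.0.
AQI = 101 + 49/423.1·409.0 ≈ 148.37 ⇒ 148.
SO₂: 390.11 ∈ [339.33, 438.13] ↔ index [151, 200].
151 + (390.11−339.33)·(200−151)/(438.13−339.33) = 151 + 50.78·49/98.80 ≈ 176.18, so AQI = 176.
Sub-indices: PM10→283, CO→199, PM2.5→254, NO₂→148, SO₂→176. Overall AQI = max = 283; dominant pollutant is PM10.
AQI 283: Very Unhealthy.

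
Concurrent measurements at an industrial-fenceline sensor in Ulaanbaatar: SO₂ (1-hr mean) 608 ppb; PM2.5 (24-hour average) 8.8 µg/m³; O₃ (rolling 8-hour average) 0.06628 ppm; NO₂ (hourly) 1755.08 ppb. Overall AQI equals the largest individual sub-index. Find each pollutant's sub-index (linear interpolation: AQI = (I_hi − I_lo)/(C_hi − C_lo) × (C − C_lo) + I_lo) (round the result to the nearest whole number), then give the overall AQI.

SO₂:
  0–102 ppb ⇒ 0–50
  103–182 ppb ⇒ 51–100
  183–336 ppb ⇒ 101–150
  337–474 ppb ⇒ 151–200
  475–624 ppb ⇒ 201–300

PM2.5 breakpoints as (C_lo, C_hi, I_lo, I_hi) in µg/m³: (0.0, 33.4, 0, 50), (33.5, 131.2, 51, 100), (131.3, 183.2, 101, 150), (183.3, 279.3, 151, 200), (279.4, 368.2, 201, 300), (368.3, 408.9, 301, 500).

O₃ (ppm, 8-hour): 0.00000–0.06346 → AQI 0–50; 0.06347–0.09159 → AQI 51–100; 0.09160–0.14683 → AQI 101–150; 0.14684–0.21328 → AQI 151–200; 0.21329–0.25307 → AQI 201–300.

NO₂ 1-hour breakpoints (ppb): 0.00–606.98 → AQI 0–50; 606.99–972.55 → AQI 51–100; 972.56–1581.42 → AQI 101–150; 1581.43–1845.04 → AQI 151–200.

SO₂ 608: bracket 475–624 → index 201–300; slope 99/149, offset 133.
AQI = 201 + 99/149·133 ≈ 289.37 ⇒ 289.
PM2.5 8.8: bracket 0.0–33.4 → index 0–50; slope 50/33.4, offset 8.8.
AQI = 0 + 50/33.4·8.8 ≈ 13.17 ⇒ 13.
O₃ 0.06628: bracket 0.06347–0.09159 → index 51–100; slope 49/0.02812, offset 0.00281.
AQI = 51 + 49/0.02812·0.00281 ≈ 55.90 ⇒ 56.
NO₂: 1755.08 lies in 1581.43–1845.04, so I_lo=151, I_hi=200, C_lo=1581.43, C_hi=1845.04.
(200−151)/(1845.04−1581.43) × (1755.08−1581.43) + 151 = 49/263.61 × 173.65 + 151 ≈ 183.28 → 183.
Sub-indices: SO₂→289, PM2.5→13, O₃→56, NO₂→183. Overall AQI = max = 289; dominant pollutant is SO₂.

289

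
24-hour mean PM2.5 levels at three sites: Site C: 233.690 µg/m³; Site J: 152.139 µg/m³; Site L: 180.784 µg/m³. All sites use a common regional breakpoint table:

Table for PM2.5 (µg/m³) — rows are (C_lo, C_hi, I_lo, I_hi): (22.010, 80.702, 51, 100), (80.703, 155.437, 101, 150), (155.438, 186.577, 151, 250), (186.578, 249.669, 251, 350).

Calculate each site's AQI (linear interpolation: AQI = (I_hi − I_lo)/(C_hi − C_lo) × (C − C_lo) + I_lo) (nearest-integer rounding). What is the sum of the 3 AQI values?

705

Site C: 233.690 ∈ [186.578, 249.669] ↔ index [251, 350].
251 + (233.690−186.578)·(350−251)/(249.669−186.578) = 251 + 47.112·99/63.091 ≈ 324.93, so AQI = 325.
Site J: row 80.703–155.437 (AQI 101–150). (150−101)·(152.139−80.703)/(155.437−80.703) + 101 = 49·71.436/74.734 + 101 ≈ 147.84 → 148.
Site L: 180.784 lies in 155.438–186.577, so I_lo=151, I_hi=250, C_lo=155.438, C_hi=186.577.
(250−151)/(186.577−155.438) × (180.784−155.438) + 151 = 99/31.139 × 25.346 + 151 ≈ 231.58 → 232.
AQIs: Site C=325, Site J=148, Site L=232. Sum = 325 + 148 + 232 = 705.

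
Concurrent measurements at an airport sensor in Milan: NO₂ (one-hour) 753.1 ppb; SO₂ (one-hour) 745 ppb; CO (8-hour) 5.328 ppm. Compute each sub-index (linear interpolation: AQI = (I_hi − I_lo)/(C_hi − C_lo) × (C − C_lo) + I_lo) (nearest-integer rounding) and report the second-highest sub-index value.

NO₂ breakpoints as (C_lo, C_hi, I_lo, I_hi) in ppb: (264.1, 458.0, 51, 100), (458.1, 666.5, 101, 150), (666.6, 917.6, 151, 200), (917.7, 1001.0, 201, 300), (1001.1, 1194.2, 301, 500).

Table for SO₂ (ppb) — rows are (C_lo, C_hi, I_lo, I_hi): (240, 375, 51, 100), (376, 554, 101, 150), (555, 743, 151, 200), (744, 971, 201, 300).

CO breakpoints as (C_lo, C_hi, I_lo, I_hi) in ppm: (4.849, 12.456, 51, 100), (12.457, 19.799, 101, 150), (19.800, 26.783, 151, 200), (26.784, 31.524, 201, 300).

168

NO₂: 753.1 lies in 666.6–917.6, so I_lo=151, I_hi=200, C_lo=666.6, C_hi=917.6.
(200−151)/(917.6−666.6) × (753.1−666.6) + 151 = 49/251.0 × 86.5 + 151 ≈ 167.89 → 168.
SO₂: row 744–971 (AQI 201–300). (300−201)·(745−744)/(971−744) + 201 = 99·1/227 + 201 ≈ 201.44 → 201.
CO 5.328: bracket 4.849–12.456 → index 51–100; slope 49/7.607, offset 0.479.
AQI = 51 + 49/7.607·0.479 ≈ 54.09 ⇒ 54.
Sub-indices: NO₂→168, SO₂→201, CO→54. Ranked high→low: 201, 168, 54. Second-highest sub-index = 168.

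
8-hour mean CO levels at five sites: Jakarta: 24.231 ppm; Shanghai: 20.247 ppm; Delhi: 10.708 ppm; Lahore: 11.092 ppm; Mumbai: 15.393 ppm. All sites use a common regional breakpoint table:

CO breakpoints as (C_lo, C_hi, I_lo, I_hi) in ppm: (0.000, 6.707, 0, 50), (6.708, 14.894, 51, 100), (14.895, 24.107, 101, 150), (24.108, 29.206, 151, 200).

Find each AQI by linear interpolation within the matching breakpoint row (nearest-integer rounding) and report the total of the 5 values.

Jakarta 24.231: bracket 24.108–29.206 → index 151–200; slope 49/5.098, offset 0.123.
AQI = 151 + 49/5.098·0.123 ≈ 152.18 ⇒ 152.
Shanghai: row 14.895–24.107 (AQI 101–150). (150−101)·(20.247−14.895)/(24.107−14.895) + 101 = 49·5.352/9.212 + 101 ≈ 129.47 → 129.
Delhi: row 6.708–14.894 (AQI 51–100). (100−51)·(10.708−6.708)/(14.894−6.708) + 51 = 49·4.000/8.186 + 51 ≈ 74.94 → 75.
Lahore: 11.092 ∈ [6.708, 14.894] ↔ index [51, 100].
51 + (11.092−6.708)·(100−51)/(14.894−6.708) = 51 + 4.384·49/8.186 ≈ 77.24, so AQI = 77.
Mumbai: 15.393 lies in 14.895–24.107, so I_lo=101, I_hi=150, C_lo=14.895, C_hi=24.107.
(150−101)/(24.107−14.895) × (15.393−14.895) + 101 = 49/9.212 × 0.498 + 101 ≈ 103.65 → 104.
AQIs: Jakarta=152, Shanghai=129, Delhi=75, Lahore=77, Mumbai=104. Sum = 152 + 129 + 75 + 77 + 104 = 537.

537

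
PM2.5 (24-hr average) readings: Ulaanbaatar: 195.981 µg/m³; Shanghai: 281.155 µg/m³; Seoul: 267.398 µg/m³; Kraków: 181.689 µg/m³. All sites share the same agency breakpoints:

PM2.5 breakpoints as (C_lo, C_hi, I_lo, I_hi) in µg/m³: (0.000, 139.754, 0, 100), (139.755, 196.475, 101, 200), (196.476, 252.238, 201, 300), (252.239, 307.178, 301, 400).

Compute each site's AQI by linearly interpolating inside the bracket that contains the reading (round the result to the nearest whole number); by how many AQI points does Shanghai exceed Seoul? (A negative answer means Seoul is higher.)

25

Ulaanbaatar: 195.981 ∈ [139.755, 196.475] ↔ index [101, 200].
101 + (195.981−139.755)·(200−101)/(196.475−139.755) = 101 + 56.226·99/56.720 ≈ 199.14, so AQI = 199.
Shanghai: 281.155 lies in 252.239–307.178, so I_lo=301, I_hi=400, C_lo=252.239, C_hi=307.178.
(400−301)/(307.178−252.239) × (281.155−252.239) + 301 = 99/54.939 × 28.916 + 301 ≈ 353.11 → 353.
Seoul: 267.398 ∈ [252.239, 307.178] ↔ index [301, 400].
301 + (267.398−252.239)·(400−301)/(307.178−252.239) = 301 + 15.159·99/54.939 ≈ 328.32, so AQI = 328.
Kraków: 181.689 ∈ [139.755, 196.475] ↔ index [101, 200].
101 + (181.689−139.755)·(200−101)/(196.475−139.755) = 101 + 41.934·99/56.720 ≈ 174.19, so AQI = 174.
AQIs: Ulaanbaatar=199, Shanghai=353, Seoul=328, Kraków=174. Shanghai (353) − Seoul (328) = 25.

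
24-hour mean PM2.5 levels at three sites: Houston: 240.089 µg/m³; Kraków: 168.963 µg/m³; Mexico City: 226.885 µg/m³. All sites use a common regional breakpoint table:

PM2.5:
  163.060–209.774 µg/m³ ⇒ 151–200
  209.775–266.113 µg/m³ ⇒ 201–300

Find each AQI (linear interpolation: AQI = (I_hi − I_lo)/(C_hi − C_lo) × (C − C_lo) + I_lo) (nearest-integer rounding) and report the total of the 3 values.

Houston: row 209.775–266.113 (AQI 201–300). (300−201)·(240.089−209.775)/(266.113−209.775) + 201 = 99·30.314/56.338 + 201 ≈ 254.27 → 254.
Kraków: 168.963 lies in 163.060–209.774, so I_lo=151, I_hi=200, C_lo=163.060, C_hi=209.774.
(200−151)/(209.774−163.060) × (168.963−163.060) + 151 = 49/46.714 × 5.903 + 151 ≈ 157.19 → 157.
Mexico City: 226.885 ∈ [209.775, 266.113] ↔ index [201, 300].
201 + (226.885−209.775)·(300−201)/(266.113−209.775) = 201 + 17.110·99/56.338 ≈ 231.07, so AQI = 231.
AQIs: Houston=254, Kraków=157, Mexico City=231. Sum = 254 + 157 + 231 = 642.

642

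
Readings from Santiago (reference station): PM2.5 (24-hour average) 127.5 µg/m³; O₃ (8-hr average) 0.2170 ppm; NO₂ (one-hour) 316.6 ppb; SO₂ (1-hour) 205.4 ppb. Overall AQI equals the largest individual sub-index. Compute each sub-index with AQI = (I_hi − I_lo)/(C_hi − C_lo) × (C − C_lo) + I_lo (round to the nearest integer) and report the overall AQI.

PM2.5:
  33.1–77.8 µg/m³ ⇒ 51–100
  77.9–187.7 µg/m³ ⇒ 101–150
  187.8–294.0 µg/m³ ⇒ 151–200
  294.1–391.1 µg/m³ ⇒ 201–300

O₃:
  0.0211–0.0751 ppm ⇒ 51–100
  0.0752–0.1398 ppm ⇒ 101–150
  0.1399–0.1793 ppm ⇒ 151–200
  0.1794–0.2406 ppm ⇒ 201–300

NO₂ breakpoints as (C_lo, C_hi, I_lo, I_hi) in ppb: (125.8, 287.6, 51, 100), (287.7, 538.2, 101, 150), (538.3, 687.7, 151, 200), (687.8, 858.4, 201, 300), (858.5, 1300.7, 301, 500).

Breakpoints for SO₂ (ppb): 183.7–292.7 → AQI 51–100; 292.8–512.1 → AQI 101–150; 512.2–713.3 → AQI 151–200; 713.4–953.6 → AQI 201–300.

262

PM2.5: 127.5 ∈ [77.9, 187.7] ↔ index [101, 150].
101 + (127.5−77.9)·(150−101)/(187.7−77.9) = 101 + 49.6·49/109.8 ≈ 123.13, so AQI = 123.
O₃: 0.2170 ∈ [0.1794, 0.2406] ↔ index [201, 300].
201 + (0.2170−0.1794)·(300−201)/(0.2406−0.1794) = 201 + 0.0376·99/0.0612 ≈ 261.82, so AQI = 262.
NO₂ 316.6: bracket 287.7–538.2 → index 101–150; slope 49/250.5, offset 28.9.
AQI = 101 + 49/250.5·28.9 ≈ 106.65 ⇒ 107.
SO₂ 205.4: bracket 183.7–292.7 → index 51–100; slope 49/109.0, offset 21.7.
AQI = 51 + 49/109.0·21.7 ≈ 60.76 ⇒ 61.
Sub-indices: PM2.5→123, O₃→262, NO₂→107, SO₂→61. Overall AQI = max = 262; dominant pollutant is O₃.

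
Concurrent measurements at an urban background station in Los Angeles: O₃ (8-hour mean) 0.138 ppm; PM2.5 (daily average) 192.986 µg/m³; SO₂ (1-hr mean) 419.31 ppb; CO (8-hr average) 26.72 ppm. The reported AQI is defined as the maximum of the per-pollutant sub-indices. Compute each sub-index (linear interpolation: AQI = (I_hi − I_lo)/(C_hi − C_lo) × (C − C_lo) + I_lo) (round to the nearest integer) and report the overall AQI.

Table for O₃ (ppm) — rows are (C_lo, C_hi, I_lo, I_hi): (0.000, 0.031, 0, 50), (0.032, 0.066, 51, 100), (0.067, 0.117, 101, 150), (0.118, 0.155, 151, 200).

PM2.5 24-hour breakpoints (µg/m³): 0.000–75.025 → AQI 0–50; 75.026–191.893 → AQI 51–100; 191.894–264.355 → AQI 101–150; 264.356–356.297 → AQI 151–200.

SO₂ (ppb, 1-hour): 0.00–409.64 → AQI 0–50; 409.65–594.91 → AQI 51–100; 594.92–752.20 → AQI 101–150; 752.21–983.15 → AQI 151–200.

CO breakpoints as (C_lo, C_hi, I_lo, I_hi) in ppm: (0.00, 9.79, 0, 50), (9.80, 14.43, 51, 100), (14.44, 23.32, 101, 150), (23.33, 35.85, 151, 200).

177

O₃: 0.138 ∈ [0.118, 0.155] ↔ index [151, 200].
151 + (0.138−0.118)·(200−151)/(0.155−0.118) = 151 + 0.020·49/0.037 ≈ 177.49, so AQI = 177.
PM2.5: 192.986 lies in 191.894–264.355, so I_lo=101, I_hi=150, C_lo=191.894, C_hi=264.355.
(150−101)/(264.355−191.894) × (192.986−191.894) + 101 = 49/72.461 × 1.092 + 101 ≈ 101.74 → 102.
SO₂: row 409.65–594.91 (AQI 51–100). (100−51)·(419.31−409.65)/(594.91−409.65) + 51 = 49·9.66/185.26 + 51 ≈ 53.56 → 54.
CO: row 23.33–35.85 (AQI 151–200). (200−151)·(26.72−23.33)/(35.85−23.33) + 151 = 49·3.39/12.52 + 151 ≈ 164.27 → 164.
Sub-indices: O₃→177, PM2.5→102, SO₂→54, CO→164. Overall AQI = max = 177; dominant pollutant is O₃.
AQI 177: Unhealthy.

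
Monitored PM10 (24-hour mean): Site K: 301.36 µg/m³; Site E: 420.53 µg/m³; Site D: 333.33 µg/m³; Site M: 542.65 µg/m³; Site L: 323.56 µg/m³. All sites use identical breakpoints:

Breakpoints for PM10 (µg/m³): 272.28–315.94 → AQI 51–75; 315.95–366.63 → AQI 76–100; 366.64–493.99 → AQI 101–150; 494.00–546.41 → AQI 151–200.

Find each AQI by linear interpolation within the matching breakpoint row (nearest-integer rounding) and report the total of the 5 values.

Site K 301.36: bracket 272.28–315.94 → index 51–75; slope 24/43.66, offset 29.08.
AQI = 51 + 24/43.66·29.08 ≈ 66.99 ⇒ 67.
Site E: 420.53 ∈ [366.64, 493.99] ↔ index [101, 150].
101 + (420.53−366.64)·(150−101)/(493.99−366.64) = 101 + 53.89·49/127.35 ≈ 121.74, so AQI = 122.
Site D: 333.33 ∈ [315.95, 366.63] ↔ index [76, 100].
76 + (333.33−315.95)·(100−76)/(366.63−315.95) = 76 + 17.38·24/50.68 ≈ 84.23, so AQI = 84.
Site M: row 494.00–546.41 (AQI 151–200). (200−151)·(542.65−494.00)/(546.41−494.00) + 151 = 49·48.65/52.41 + 151 ≈ 196.48 → 196.
Site L 323.56: bracket 315.95–366.63 → index 76–100; slope 24/50.68, offset 7.61.
AQI = 76 + 24/50.68·7.61 ≈ 79.60 ⇒ 80.
AQIs: Site K=67, Site E=122, Site D=84, Site M=196, Site L=80. Sum = 67 + 122 + 84 + 196 + 80 = 549.

549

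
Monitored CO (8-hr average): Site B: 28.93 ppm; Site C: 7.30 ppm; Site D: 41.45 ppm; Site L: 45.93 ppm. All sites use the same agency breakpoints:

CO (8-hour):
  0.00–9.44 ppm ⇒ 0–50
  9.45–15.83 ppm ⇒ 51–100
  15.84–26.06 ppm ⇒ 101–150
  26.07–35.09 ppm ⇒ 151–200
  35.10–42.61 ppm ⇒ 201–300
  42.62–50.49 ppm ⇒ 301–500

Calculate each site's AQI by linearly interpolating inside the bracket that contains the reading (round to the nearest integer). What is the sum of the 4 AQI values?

Site B 28.93: bracket 26.07–35.09 → index 151–200; slope 49/9.02, offset 2.86.
AQI = 151 + 49/9.02·2.86 ≈ 166.54 ⇒ 167.
Site C: 7.30 lies in 0.00–9.44, so I_lo=0, I_hi=50, C_lo=0.00, C_hi=9.44.
(50−0)/(9.44−0.00) × (7.30−0.00) + 0 = 50/9.44 × 7.30 + 0 ≈ 38.67 → 39.
Site D 41.45: bracket 35.10–42.61 → index 201–300; slope 99/7.51, offset 6.35.
AQI = 201 + 99/7.51·6.35 ≈ 284.71 ⇒ 285.
Site L 45.93: bracket 42.62–50.49 → index 301–500; slope 199/7.87, offset 3.31.
AQI = 301 + 199/7.87·3.31 ≈ 384.70 ⇒ 385.
AQIs: Site B=167, Site C=39, Site D=285, Site L=385. Sum = 167 + 39 + 285 + 385 = 876.

876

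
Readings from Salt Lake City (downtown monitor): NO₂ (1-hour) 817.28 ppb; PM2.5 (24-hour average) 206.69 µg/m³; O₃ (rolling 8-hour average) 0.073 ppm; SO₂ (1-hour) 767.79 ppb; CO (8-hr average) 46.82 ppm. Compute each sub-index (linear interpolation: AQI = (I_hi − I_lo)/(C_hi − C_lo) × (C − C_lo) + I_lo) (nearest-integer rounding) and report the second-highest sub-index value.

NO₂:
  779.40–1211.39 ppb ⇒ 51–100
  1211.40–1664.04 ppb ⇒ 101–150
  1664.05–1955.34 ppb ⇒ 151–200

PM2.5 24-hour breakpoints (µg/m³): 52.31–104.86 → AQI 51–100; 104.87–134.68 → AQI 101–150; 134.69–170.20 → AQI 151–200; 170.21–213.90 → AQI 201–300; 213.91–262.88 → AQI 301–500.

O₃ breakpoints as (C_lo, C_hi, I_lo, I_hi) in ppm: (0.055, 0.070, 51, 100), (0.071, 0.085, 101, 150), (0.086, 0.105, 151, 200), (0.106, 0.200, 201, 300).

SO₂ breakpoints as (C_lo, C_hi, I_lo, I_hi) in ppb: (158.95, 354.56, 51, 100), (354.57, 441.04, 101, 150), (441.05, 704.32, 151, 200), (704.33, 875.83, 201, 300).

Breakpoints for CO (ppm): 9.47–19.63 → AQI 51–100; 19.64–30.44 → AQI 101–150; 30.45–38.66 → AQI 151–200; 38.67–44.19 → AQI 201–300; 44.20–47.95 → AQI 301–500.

284

NO₂: row 779.40–1211.39 (AQI 51–100). (100−51)·(817.28−779.40)/(1211.39−779.40) + 51 = 49·37.88/431.99 + 51 ≈ 55.30 → 55.
PM2.5: 206.69 ∈ [170.21, 213.90] ↔ index [201, 300].
201 + (206.69−170.21)·(300−201)/(213.90−170.21) = 201 + 36.48·99/43.69 ≈ 283.66, so AQI = 284.
O₃: 0.073 ∈ [0.071, 0.085] ↔ index [101, 150].
101 + (0.073−0.071)·(150−101)/(0.085−0.071) = 101 + 0.002·49/0.014 ≈ 108.00, so AQI = 108.
SO₂: 767.79 lies in 704.33–875.83, so I_lo=201, I_hi=300, C_lo=704.33, C_hi=875.83.
(300−201)/(875.83−704.33) × (767.79−704.33) + 201 = 99/171.50 × 63.46 + 201 ≈ 237.63 → 238.
CO: 46.82 ∈ [44.20, 47.95] ↔ index [301, 500].
301 + (46.82−44.20)·(500−301)/(47.95−44.20) = 301 + 2.62·199/3.75 ≈ 440.03, so AQI = 440.
Sub-indices: NO₂→55, PM2.5→284, O₃→108, SO₂→238, CO→440. Ranked high→low: 440, 284, 238, 108, 55. Second-highest sub-index = 284.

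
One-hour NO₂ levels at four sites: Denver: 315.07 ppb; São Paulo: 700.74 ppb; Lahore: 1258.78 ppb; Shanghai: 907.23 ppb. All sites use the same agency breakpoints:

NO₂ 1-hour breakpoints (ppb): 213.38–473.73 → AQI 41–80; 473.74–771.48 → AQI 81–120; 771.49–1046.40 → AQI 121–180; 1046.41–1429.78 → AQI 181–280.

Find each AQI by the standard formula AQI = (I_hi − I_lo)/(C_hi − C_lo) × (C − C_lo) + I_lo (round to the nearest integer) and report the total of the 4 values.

Denver: 315.07 lies in 213.38–473.73, so I_lo=41, I_hi=80, C_lo=213.38, C_hi=473.73.
(80−41)/(473.73−213.38) × (315.07−213.38) + 41 = 39/260.35 × 101.69 + 41 ≈ 56.23 → 56.
São Paulo 700.74: bracket 473.74–771.48 → index 81–120; slope 39/297.74, offset 227.00.
AQI = 81 + 39/297.74·227.00 ≈ 110.73 ⇒ 111.
Lahore: 1258.78 ∈ [1046.41, 1429.78] ↔ index [181, 280].
181 + (1258.78−1046.41)·(280−181)/(1429.78−1046.41) = 181 + 212.37·99/383.37 ≈ 235.84, so AQI = 236.
Shanghai: row 771.49–1046.40 (AQI 121–180). (180−121)·(907.23−771.49)/(1046.40−771.49) + 121 = 59·135.74/274.91 + 121 ≈ 150.13 → 150.
AQIs: Denver=56, São Paulo=111, Lahore=236, Shanghai=150. Sum = 56 + 111 + 236 + 150 = 553.

553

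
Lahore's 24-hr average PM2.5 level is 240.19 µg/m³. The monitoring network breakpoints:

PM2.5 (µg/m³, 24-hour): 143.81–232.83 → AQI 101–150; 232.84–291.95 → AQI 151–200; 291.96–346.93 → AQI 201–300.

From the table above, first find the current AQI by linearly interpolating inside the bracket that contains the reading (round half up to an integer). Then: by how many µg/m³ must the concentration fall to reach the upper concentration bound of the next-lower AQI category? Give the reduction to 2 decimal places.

PM2.5: 240.19 ∈ [232.84, 291.95] ↔ index [151, 200].
151 + (240.19−232.84)·(200−151)/(291.95−232.84) = 151 + 7.35·49/59.11 ≈ 157.09, so AQI = 157.
Current AQI 157 is in the Unhealthy range (151–200). The next-lower category tops out at AQI 150, whose upper concentration bound is 232.83 µg/m³.
Reduction needed = 240.19 − 232.83 = 7.36 µg/m³.

7.36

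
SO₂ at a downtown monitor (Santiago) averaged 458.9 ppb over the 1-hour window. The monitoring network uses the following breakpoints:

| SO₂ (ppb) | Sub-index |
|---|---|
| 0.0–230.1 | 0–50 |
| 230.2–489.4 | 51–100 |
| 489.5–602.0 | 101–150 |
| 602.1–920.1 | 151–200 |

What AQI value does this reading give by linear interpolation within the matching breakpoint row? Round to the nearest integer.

94

SO₂ 458.9: bracket 230.2–489.4 → index 51–100; slope 49/259.2, offset 228.7.
AQI = 51 + 49/259.2·228.7 ≈ 94.23 ⇒ 94.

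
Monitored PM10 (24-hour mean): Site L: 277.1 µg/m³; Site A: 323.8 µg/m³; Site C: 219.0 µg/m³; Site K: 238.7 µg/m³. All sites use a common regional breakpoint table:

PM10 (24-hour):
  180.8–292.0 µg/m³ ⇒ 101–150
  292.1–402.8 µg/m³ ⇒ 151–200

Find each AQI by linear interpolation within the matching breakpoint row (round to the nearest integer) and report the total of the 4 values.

Site L 277.1: bracket 180.8–292.0 → index 101–150; slope 49/111.2, offset 96.3.
AQI = 101 + 49/111.2·96.3 ≈ 143.43 ⇒ 143.
Site A: row 292.1–402.8 (AQI 151–200). (200−151)·(323.8−292.1)/(402.8−292.1) + 151 = 49·31.7/110.7 + 151 ≈ 165.03 → 165.
Site C: 219.0 lies in 180.8–292.0, so I_lo=101, I_hi=150, C_lo=180.8, C_hi=292.0.
(150−101)/(292.0−180.8) × (219.0−180.8) + 101 = 49/111.2 × 38.2 + 101 ≈ 117.83 → 118.
Site K: 238.7 ∈ [180.8, 292.0] ↔ index [101, 150].
101 + (238.7−180.8)·(150−101)/(292.0−180.8) = 101 + 57.9·49/111.2 ≈ 126.51, so AQI = 127.
AQIs: Site L=143, Site A=165, Site C=118, Site K=127. Sum = 143 + 165 + 118 + 127 = 553.

553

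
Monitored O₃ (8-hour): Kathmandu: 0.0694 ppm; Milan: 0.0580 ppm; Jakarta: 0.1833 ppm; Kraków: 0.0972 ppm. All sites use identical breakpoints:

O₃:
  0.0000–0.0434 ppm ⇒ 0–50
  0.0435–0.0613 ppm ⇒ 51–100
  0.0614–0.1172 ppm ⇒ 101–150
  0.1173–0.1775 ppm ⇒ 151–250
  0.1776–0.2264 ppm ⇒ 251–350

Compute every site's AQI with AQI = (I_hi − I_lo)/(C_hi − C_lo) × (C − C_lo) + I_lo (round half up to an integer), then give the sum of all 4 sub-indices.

Kathmandu: row 0.0614–0.1172 (AQI 101–150). (150−101)·(0.0694−0.0614)/(0.1172−0.0614) + 101 = 49·0.0080/0.0558 + 101 ≈ 108.03 → 108.
Milan 0.0580: bracket 0.0435–0.0613 → index 51–100; slope 49/0.0178, offset 0.0145.
AQI = 51 + 49/0.0178·0.0145 ≈ 90.92 ⇒ 91.
Jakarta: 0.1833 ∈ [0.1776, 0.2264] ↔ index [251, 350].
251 + (0.1833−0.1776)·(350−251)/(0.2264−0.1776) = 251 + 0.0057·99/0.0488 ≈ 262.56, so AQI = 263.
Kraków: 0.0972 ∈ [0.0614, 0.1172] ↔ index [101, 150].
101 + (0.0972−0.0614)·(150−101)/(0.1172−0.0614) = 101 + 0.0358·49/0.0558 ≈ 132.44, so AQI = 132.
AQIs: Kathmandu=108, Milan=91, Jakarta=263, Kraków=132. Sum = 108 + 91 + 263 + 132 = 594.

594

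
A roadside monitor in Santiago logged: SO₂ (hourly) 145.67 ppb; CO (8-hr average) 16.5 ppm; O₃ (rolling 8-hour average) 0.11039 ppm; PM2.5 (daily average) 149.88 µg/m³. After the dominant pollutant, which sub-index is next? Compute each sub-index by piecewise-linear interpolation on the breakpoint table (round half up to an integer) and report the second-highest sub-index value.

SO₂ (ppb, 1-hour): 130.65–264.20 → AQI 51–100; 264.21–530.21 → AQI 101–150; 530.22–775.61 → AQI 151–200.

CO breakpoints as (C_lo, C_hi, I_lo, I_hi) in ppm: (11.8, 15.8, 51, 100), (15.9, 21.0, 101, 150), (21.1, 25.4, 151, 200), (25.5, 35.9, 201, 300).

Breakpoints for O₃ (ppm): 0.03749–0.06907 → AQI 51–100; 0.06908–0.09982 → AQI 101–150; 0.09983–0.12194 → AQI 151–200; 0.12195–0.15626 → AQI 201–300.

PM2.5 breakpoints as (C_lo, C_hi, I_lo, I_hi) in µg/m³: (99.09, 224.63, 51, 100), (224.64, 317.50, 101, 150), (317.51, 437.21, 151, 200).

SO₂: row 130.65–264.20 (AQI 51–100). (100−51)·(145.67−130.65)/(264.20−130.65) + 51 = 49·15.02/133.55 + 51 ≈ 56.51 → 57.
CO: row 15.9–21.0 (AQI 101–150). (150−101)·(16.5−15.9)/(21.0−15.9) + 101 = 49·0.6/5.1 + 101 ≈ 106.76 → 107.
O₃: row 0.09983–0.12194 (AQI 151–200). (200−151)·(0.11039−0.09983)/(0.12194−0.09983) + 151 = 49·0.01056/0.02211 + 151 ≈ 174.40 → 174.
PM2.5: 149.88 lies in 99.09–224.63, so I_lo=51, I_hi=100, C_lo=99.09, C_hi=224.63.
(100−51)/(224.63−99.09) × (149.88−99.09) + 51 = 49/125.54 × 50.79 + 51 ≈ 70.82 → 71.
Sub-indices: SO₂→57, CO→107, O₃→174, PM2.5→71. Ranked high→low: 174, 107, 71, 57. Second-highest sub-index = 107.

107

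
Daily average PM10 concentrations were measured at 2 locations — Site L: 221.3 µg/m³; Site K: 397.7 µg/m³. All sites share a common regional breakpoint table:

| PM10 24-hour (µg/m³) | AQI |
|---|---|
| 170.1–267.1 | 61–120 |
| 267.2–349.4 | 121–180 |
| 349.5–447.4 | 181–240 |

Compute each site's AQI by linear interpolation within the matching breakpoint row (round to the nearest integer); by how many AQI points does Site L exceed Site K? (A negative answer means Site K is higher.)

Site L: 221.3 ∈ [170.1, 267.1] ↔ index [61, 120].
61 + (221.3−170.1)·(120−61)/(267.1−170.1) = 61 + 51.2·59/97.0 ≈ 92.14, so AQI = 92.
Site K 397.7: bracket 349.5–447.4 → index 181–240; slope 59/97.9, offset 48.2.
AQI = 181 + 59/97.9·48.2 ≈ 210.05 ⇒ 210.
AQIs: Site L=92, Site K=210. Site L (92) − Site K (210) = -118.

-118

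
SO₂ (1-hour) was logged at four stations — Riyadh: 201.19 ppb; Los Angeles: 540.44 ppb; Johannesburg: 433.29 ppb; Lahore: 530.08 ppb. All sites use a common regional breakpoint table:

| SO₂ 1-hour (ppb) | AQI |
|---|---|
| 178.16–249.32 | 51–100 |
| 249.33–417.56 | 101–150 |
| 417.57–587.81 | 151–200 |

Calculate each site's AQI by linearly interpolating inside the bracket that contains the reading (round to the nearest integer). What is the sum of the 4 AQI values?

592

Riyadh: 201.19 ∈ [178.16, 249.32] ↔ index [51, 100].
51 + (201.19−178.16)·(100−51)/(249.32−178.16) = 51 + 23.03·49/71.16 ≈ 66.86, so AQI = 67.
Los Angeles: row 417.57–587.81 (AQI 151–200). (200−151)·(540.44−417.57)/(587.81−417.57) + 151 = 49·122.87/170.24 + 151 ≈ 186.37 → 186.
Johannesburg 433.29: bracket 417.57–587.81 → index 151–200; slope 49/170.24, offset 15.72.
AQI = 151 + 49/170.24·15.72 ≈ 155.52 ⇒ 156.
Lahore 530.08: bracket 417.57–587.81 → index 151–200; slope 49/170.24, offset 112.51.
AQI = 151 + 49/170.24·112.51 ≈ 183.38 ⇒ 183.
AQIs: Riyadh=67, Los Angeles=186, Johannesburg=156, Lahore=183. Sum = 67 + 186 + 156 + 183 = 592.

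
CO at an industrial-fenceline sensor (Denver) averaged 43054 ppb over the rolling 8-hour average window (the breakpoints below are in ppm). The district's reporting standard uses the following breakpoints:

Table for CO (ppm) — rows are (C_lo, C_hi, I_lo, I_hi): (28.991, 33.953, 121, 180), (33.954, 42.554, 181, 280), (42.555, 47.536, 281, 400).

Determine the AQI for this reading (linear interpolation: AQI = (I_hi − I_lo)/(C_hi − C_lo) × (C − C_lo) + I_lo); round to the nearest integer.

293

Convert: 43054 ppb = 43.054 ppm.
CO: row 42.555–47.536 (AQI 281–400). (400−281)·(43.054−42.555)/(47.536−42.555) + 281 = 119·0.499/4.981 + 281 ≈ 292.92 → 293.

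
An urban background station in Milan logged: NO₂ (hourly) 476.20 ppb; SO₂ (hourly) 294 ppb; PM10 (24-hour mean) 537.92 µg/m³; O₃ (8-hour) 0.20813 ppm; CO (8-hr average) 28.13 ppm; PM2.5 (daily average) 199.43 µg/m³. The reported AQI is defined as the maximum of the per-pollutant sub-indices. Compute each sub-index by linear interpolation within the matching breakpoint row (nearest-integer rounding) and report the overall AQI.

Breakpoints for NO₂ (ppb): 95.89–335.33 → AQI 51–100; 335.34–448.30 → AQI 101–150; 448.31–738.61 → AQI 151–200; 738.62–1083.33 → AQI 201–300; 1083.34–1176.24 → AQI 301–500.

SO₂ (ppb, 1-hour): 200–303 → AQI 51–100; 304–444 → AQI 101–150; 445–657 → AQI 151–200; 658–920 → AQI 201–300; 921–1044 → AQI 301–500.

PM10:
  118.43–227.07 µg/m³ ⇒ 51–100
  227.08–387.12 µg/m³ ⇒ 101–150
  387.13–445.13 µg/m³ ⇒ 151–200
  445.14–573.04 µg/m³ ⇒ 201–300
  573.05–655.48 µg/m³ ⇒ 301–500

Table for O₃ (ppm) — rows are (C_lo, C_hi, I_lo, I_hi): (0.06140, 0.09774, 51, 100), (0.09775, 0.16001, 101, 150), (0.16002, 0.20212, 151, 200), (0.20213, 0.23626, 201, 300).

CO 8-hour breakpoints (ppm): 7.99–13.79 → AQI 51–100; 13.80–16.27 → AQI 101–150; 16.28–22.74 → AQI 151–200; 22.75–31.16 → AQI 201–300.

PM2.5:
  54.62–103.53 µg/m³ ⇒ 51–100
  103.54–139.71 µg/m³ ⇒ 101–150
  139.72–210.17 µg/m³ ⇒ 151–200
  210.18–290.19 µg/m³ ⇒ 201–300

NO₂ 476.20: bracket 448.31–738.61 → index 151–200; slope 49/290.30, offset 27.89.
AQI = 151 + 49/290.30·27.89 ≈ 155.71 ⇒ 156.
SO₂: 294 lies in 200–303, so I_lo=51, I_hi=100, C_lo=200, C_hi=303.
(100−51)/(303−200) × (294−200) + 51 = 49/103 × 94 + 51 ≈ 95.72 → 96.
PM10: 537.92 ∈ [445.14, 573.04] ↔ index [201, 300].
201 + (537.92−445.14)·(300−201)/(573.04−445.14) = 201 + 92.78·99/127.90 ≈ 272.82, so AQI = 273.
O₃ 0.20813: bracket 0.20213–0.23626 → index 201–300; slope 99/0.03413, offset 0.00600.
AQI = 201 + 99/0.03413·0.00600 ≈ 218.40 ⇒ 218.
CO: row 22.75–31.16 (AQI 201–300). (300−201)·(28.13−22.75)/(31.16−22.75) + 201 = 99·5.38/8.41 + 201 ≈ 264.33 → 264.
PM2.5: row 139.72–210.17 (AQI 151–200). (200−151)·(199.43−139.72)/(210.17−139.72) + 151 = 49·59.71/70.45 + 151 ≈ 192.53 → 193.
Sub-indices: NO₂→156, SO₂→96, PM10→273, O₃→218, CO→264, PM2.5→193. Overall AQI = max = 273; dominant pollutant is PM10.
AQI 273: Very Unhealthy.

273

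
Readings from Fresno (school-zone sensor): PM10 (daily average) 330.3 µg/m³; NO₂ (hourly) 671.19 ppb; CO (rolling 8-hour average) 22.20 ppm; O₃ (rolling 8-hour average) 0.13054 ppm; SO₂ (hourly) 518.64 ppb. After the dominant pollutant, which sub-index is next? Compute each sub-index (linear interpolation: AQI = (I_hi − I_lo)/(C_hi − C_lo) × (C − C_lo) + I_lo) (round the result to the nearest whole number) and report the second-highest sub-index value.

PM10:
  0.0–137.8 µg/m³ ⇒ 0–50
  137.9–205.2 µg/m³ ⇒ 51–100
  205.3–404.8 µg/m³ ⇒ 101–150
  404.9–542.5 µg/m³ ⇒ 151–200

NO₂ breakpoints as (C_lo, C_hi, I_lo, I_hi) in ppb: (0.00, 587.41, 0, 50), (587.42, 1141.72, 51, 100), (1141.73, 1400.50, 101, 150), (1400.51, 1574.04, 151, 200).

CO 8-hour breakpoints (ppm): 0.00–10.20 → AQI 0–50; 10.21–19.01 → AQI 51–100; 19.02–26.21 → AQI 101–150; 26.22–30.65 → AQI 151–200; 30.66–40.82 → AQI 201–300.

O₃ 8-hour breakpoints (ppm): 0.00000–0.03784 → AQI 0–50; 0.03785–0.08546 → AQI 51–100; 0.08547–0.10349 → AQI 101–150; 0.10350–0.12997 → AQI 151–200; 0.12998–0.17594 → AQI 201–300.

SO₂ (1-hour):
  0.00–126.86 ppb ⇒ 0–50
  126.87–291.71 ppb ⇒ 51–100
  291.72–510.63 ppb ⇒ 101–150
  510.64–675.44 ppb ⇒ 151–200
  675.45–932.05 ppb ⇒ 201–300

PM10: row 205.3–404.8 (AQI 101–150). (150−101)·(330.3−205.3)/(404.8−205.3) + 101 = 49·125.0/199.5 + 101 ≈ 131.70 → 132.
NO₂: 671.19 ∈ [587.42, 1141.72] ↔ index [51, 100].
51 + (671.19−587.42)·(100−51)/(1141.72−587.42) = 51 + 83.77·49/554.30 ≈ 58.41, so AQI = 58.
CO: 22.20 ∈ [19.02, 26.21] ↔ index [101, 150].
101 + (22.20−19.02)·(150−101)/(26.21−19.02) = 101 + 3.18·49/7.19 ≈ 122.67, so AQI = 123.
O₃: row 0.12998–0.17594 (AQI 201–300). (300−201)·(0.13054−0.12998)/(0.17594−0.12998) + 201 = 99·0.00056/0.04596 + 201 ≈ 202.21 → 202.
SO₂: 518.64 ∈ [510.64, 675.44] ↔ index [151, 200].
151 + (518.64−510.64)·(200−151)/(675.44−510.64) = 151 + 8.00·49/164.80 ≈ 153.38, so AQI = 153.
Sub-indices: PM10→132, NO₂→58, CO→123, O₃→202, SO₂→153. Ranked high→low: 202, 153, 132, 123, 58. Second-highest sub-index = 153.

153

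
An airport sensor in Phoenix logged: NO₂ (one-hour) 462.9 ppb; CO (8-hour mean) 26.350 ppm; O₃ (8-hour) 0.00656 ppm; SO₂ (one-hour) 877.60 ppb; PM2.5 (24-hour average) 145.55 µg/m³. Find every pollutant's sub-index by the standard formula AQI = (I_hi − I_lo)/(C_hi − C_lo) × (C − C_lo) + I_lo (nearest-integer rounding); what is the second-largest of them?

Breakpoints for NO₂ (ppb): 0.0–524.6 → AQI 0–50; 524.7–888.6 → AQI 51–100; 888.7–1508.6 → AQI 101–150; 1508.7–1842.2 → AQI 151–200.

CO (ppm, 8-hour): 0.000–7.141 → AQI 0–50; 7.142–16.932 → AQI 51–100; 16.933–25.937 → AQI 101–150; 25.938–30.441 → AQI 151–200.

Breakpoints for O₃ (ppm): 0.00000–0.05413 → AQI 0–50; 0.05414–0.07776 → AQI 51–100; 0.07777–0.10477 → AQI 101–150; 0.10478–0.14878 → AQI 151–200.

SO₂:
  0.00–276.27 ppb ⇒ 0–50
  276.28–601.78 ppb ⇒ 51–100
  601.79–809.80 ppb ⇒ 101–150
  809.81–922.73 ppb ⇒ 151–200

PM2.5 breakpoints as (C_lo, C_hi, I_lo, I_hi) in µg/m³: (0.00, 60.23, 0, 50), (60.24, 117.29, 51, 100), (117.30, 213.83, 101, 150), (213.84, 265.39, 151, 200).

155

NO₂ 462.9: bracket 0.0–524.6 → index 0–50; slope 50/524.6, offset 462.9.
AQI = 0 + 50/524.6·462.9 ≈ 44.12 ⇒ 44.
CO: 26.350 ∈ [25.938, 30.441] ↔ index [151, 200].
151 + (26.350−25.938)·(200−151)/(30.441−25.938) = 151 + 0.412·49/4.503 ≈ 155.48, so AQI = 155.
O₃: 0.00656 lies in 0.00000–0.05413, so I_lo=0, I_hi=50, C_lo=0.00000, C_hi=0.05413.
(50−0)/(0.05413−0.00000) × (0.00656−0.00000) + 0 = 50/0.05413 × 0.00656 + 0 ≈ 6.06 → 6.
SO₂: row 809.81–922.73 (AQI 151–200). (200−151)·(877.60−809.81)/(922.73−809.81) + 151 = 49·67.79/112.92 + 151 ≈ 180.42 → 180.
PM2.5: 145.55 ∈ [117.30, 213.83] ↔ index [101, 150].
101 + (145.55−117.30)·(150−101)/(213.83−117.30) = 101 + 28.25·49/96.53 ≈ 115.34, so AQI = 115.
Sub-indices: NO₂→44, CO→155, O₃→6, SO₂→180, PM2.5→115. Ranked high→low: 180, 155, 115, 44, 6. Second-highest sub-index = 155.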